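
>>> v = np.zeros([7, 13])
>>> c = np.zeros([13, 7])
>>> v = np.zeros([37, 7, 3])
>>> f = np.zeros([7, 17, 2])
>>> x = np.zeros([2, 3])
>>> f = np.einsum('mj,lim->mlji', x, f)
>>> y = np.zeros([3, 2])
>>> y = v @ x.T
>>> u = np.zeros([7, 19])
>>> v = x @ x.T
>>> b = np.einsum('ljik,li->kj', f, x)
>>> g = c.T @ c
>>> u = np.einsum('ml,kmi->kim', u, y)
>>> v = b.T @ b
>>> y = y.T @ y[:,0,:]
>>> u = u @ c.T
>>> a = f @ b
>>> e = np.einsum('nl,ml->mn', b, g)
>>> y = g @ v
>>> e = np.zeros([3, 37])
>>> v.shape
(7, 7)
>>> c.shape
(13, 7)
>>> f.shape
(2, 7, 3, 17)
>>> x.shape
(2, 3)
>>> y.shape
(7, 7)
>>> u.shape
(37, 2, 13)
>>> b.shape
(17, 7)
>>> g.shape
(7, 7)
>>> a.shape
(2, 7, 3, 7)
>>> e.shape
(3, 37)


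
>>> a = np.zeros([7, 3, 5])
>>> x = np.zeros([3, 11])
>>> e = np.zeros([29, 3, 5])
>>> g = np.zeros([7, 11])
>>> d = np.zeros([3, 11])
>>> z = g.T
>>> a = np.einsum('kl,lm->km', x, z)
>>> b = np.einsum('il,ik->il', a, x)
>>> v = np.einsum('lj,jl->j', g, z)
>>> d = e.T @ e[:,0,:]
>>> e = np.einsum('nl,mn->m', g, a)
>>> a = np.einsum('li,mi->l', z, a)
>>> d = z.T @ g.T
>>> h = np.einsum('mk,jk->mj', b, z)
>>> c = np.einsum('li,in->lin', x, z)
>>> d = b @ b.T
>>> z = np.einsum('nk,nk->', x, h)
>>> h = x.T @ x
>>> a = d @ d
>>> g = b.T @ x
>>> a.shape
(3, 3)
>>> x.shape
(3, 11)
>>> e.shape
(3,)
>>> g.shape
(7, 11)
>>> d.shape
(3, 3)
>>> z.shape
()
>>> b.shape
(3, 7)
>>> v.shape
(11,)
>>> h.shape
(11, 11)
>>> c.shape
(3, 11, 7)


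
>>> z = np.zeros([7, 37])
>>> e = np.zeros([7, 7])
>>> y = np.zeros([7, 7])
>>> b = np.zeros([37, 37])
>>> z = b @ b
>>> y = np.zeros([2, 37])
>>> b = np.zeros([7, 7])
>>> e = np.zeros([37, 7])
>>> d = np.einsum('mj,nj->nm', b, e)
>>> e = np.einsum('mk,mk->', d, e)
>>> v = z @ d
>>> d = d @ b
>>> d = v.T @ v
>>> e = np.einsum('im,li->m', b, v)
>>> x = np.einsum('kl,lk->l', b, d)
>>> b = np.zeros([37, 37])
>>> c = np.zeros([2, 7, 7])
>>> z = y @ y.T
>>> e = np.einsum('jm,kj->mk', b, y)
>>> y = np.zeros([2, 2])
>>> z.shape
(2, 2)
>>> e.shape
(37, 2)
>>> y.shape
(2, 2)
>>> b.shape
(37, 37)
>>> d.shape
(7, 7)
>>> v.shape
(37, 7)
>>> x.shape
(7,)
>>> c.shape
(2, 7, 7)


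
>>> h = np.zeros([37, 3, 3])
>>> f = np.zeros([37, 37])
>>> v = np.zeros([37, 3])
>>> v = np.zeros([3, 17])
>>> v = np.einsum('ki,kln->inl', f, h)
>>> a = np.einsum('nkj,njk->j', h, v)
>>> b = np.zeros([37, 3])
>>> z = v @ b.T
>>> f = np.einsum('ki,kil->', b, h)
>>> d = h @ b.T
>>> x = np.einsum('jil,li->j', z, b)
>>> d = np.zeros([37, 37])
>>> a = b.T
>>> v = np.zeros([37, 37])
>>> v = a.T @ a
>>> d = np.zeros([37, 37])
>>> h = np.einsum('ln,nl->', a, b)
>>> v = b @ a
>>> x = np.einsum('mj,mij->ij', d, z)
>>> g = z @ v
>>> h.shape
()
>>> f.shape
()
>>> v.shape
(37, 37)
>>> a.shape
(3, 37)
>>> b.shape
(37, 3)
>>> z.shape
(37, 3, 37)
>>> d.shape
(37, 37)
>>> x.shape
(3, 37)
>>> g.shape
(37, 3, 37)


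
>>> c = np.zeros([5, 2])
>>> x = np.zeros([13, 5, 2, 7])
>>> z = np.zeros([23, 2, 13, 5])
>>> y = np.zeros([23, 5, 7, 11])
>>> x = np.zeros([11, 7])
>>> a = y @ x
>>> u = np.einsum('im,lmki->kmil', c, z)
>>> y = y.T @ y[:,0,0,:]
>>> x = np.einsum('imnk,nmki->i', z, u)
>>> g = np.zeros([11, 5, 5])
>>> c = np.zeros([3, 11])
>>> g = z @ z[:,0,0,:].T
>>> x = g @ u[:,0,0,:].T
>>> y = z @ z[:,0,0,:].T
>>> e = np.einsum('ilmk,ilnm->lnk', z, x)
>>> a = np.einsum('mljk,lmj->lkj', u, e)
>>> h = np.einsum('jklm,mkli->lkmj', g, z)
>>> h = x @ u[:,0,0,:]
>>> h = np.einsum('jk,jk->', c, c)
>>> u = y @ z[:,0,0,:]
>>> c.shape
(3, 11)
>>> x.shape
(23, 2, 13, 13)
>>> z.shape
(23, 2, 13, 5)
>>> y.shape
(23, 2, 13, 23)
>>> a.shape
(2, 23, 5)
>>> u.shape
(23, 2, 13, 5)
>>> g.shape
(23, 2, 13, 23)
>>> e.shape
(2, 13, 5)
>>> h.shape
()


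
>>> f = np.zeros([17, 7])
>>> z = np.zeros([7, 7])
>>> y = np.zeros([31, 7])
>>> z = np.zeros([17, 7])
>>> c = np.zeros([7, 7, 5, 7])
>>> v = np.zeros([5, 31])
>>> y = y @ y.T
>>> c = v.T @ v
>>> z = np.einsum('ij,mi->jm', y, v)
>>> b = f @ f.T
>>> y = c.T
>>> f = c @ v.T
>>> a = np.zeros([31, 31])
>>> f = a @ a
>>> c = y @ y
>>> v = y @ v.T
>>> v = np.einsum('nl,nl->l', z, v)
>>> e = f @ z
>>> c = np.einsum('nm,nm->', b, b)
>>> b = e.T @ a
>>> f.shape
(31, 31)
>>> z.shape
(31, 5)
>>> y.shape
(31, 31)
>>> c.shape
()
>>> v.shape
(5,)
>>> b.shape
(5, 31)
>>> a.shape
(31, 31)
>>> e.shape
(31, 5)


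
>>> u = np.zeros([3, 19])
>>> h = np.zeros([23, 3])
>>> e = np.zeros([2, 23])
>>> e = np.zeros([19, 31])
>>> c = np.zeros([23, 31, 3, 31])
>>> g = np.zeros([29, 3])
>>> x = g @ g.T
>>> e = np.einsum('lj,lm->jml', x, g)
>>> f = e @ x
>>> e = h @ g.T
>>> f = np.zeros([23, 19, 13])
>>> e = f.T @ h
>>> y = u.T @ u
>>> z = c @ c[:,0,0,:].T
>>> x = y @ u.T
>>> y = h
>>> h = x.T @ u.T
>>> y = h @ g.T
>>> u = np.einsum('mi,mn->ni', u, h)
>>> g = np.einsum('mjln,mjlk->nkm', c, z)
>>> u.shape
(3, 19)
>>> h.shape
(3, 3)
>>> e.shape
(13, 19, 3)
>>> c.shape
(23, 31, 3, 31)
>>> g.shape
(31, 23, 23)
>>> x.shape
(19, 3)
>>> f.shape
(23, 19, 13)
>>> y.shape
(3, 29)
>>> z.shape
(23, 31, 3, 23)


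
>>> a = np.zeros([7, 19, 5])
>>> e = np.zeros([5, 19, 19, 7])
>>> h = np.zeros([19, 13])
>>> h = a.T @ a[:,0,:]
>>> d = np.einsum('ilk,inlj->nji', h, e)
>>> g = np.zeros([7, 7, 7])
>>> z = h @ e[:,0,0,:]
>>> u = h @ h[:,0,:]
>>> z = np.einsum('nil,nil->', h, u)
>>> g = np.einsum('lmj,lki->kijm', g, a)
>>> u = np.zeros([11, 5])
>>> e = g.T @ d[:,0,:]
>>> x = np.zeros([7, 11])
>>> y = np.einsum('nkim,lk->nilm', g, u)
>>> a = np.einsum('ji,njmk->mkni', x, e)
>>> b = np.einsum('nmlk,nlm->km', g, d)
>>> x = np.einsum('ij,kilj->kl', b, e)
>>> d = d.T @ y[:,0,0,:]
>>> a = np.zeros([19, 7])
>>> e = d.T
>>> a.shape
(19, 7)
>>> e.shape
(7, 7, 5)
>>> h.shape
(5, 19, 5)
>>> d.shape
(5, 7, 7)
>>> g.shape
(19, 5, 7, 7)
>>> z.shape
()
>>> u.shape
(11, 5)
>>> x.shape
(7, 5)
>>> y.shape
(19, 7, 11, 7)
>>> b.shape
(7, 5)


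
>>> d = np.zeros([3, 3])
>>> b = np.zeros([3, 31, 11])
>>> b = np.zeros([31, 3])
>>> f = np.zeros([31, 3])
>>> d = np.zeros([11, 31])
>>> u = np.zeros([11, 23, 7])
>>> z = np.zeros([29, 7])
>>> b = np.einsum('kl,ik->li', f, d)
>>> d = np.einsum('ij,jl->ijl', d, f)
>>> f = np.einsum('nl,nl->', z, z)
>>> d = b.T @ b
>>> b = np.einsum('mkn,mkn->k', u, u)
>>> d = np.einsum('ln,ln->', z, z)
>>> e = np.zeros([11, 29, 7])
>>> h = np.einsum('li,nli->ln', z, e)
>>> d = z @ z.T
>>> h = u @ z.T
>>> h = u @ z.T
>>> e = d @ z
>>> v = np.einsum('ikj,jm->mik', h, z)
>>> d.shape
(29, 29)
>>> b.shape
(23,)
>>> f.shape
()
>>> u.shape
(11, 23, 7)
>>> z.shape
(29, 7)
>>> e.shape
(29, 7)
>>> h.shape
(11, 23, 29)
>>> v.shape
(7, 11, 23)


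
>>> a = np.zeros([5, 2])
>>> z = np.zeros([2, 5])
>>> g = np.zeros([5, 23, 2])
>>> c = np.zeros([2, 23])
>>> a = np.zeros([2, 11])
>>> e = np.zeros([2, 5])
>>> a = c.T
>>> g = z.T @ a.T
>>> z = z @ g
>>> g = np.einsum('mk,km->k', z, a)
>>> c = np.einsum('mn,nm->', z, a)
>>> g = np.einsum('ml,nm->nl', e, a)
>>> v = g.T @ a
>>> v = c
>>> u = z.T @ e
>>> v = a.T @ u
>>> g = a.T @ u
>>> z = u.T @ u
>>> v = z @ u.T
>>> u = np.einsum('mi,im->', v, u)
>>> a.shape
(23, 2)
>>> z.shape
(5, 5)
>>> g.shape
(2, 5)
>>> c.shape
()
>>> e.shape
(2, 5)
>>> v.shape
(5, 23)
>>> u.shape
()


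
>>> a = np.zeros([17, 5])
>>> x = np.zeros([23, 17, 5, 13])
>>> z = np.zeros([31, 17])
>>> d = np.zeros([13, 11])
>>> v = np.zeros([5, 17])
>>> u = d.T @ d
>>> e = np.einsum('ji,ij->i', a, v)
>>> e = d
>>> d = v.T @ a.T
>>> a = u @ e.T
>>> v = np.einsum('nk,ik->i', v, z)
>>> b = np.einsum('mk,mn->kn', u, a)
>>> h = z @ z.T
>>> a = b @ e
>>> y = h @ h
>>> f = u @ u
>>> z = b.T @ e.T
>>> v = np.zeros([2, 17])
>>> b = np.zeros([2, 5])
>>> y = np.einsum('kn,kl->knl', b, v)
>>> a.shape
(11, 11)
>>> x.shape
(23, 17, 5, 13)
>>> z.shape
(13, 13)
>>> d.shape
(17, 17)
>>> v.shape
(2, 17)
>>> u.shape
(11, 11)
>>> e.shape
(13, 11)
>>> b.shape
(2, 5)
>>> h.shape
(31, 31)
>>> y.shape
(2, 5, 17)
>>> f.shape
(11, 11)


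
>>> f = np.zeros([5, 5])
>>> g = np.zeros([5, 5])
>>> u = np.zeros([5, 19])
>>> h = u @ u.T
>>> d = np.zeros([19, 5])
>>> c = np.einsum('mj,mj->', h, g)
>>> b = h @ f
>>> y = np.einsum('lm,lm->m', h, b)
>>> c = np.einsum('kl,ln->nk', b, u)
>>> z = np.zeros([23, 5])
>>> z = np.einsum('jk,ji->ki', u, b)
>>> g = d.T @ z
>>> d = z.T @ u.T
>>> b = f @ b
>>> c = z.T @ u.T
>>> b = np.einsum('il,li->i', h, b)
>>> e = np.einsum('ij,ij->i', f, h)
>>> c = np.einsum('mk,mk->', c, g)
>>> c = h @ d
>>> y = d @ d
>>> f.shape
(5, 5)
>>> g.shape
(5, 5)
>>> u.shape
(5, 19)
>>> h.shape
(5, 5)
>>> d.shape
(5, 5)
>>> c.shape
(5, 5)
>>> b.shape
(5,)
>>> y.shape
(5, 5)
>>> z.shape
(19, 5)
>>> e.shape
(5,)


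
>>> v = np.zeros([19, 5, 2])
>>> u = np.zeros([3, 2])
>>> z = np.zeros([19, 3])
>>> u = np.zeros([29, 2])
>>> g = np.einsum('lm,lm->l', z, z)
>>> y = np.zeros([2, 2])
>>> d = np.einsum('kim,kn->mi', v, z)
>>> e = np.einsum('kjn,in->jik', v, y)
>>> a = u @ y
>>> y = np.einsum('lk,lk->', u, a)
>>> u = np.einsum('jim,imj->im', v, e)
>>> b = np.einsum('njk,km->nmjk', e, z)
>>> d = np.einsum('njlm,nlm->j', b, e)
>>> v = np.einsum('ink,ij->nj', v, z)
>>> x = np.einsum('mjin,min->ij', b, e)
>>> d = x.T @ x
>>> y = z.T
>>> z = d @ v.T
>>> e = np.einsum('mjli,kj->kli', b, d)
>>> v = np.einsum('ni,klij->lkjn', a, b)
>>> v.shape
(3, 5, 19, 29)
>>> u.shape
(5, 2)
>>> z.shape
(3, 5)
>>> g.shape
(19,)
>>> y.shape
(3, 19)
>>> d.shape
(3, 3)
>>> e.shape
(3, 2, 19)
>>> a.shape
(29, 2)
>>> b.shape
(5, 3, 2, 19)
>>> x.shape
(2, 3)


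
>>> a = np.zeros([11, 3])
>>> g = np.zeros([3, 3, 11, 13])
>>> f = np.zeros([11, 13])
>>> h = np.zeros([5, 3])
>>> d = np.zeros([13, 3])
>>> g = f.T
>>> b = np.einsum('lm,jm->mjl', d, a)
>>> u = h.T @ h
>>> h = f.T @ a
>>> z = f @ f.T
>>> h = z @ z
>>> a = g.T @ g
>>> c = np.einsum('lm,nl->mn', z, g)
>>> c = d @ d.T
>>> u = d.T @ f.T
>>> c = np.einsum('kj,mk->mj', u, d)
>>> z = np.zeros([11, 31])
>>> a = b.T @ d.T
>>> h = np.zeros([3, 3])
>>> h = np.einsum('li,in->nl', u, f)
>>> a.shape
(13, 11, 13)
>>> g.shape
(13, 11)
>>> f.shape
(11, 13)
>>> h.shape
(13, 3)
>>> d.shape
(13, 3)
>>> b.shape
(3, 11, 13)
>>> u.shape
(3, 11)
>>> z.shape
(11, 31)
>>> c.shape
(13, 11)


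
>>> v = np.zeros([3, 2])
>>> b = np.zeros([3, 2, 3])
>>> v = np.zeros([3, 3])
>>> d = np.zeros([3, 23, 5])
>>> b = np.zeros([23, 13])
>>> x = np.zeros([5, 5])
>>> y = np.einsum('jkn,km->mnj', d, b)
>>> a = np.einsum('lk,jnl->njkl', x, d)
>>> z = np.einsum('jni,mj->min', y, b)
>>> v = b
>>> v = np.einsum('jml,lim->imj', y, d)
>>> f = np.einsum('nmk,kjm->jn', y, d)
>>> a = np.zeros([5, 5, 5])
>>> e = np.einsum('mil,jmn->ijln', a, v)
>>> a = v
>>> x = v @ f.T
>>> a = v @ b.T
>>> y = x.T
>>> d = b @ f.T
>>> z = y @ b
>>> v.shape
(23, 5, 13)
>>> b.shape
(23, 13)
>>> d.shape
(23, 23)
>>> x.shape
(23, 5, 23)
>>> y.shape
(23, 5, 23)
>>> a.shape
(23, 5, 23)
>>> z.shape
(23, 5, 13)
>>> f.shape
(23, 13)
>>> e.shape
(5, 23, 5, 13)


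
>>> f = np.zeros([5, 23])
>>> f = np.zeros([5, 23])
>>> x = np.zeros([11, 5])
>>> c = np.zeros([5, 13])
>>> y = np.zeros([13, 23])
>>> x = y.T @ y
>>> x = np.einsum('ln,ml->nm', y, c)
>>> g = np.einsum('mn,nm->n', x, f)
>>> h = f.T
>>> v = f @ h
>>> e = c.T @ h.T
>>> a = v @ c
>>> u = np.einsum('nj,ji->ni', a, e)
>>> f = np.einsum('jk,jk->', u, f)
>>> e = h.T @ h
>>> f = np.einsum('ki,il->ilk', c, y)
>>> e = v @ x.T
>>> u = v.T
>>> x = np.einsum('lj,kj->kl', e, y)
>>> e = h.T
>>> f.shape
(13, 23, 5)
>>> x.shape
(13, 5)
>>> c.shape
(5, 13)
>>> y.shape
(13, 23)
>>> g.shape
(5,)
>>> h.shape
(23, 5)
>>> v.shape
(5, 5)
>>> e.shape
(5, 23)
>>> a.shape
(5, 13)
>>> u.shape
(5, 5)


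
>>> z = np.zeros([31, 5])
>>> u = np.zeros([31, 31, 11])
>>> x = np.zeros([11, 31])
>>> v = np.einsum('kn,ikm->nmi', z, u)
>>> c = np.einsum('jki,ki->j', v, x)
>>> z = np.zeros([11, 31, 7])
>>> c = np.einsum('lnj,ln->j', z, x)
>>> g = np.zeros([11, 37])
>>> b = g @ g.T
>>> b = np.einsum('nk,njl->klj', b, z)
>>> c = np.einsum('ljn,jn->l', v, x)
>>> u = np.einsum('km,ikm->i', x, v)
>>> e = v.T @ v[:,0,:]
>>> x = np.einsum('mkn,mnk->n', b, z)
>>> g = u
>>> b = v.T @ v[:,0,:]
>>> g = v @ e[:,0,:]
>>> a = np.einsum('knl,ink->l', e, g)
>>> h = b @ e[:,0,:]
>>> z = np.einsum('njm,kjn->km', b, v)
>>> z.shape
(5, 31)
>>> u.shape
(5,)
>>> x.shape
(31,)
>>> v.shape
(5, 11, 31)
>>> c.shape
(5,)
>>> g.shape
(5, 11, 31)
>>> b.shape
(31, 11, 31)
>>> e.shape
(31, 11, 31)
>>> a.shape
(31,)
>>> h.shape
(31, 11, 31)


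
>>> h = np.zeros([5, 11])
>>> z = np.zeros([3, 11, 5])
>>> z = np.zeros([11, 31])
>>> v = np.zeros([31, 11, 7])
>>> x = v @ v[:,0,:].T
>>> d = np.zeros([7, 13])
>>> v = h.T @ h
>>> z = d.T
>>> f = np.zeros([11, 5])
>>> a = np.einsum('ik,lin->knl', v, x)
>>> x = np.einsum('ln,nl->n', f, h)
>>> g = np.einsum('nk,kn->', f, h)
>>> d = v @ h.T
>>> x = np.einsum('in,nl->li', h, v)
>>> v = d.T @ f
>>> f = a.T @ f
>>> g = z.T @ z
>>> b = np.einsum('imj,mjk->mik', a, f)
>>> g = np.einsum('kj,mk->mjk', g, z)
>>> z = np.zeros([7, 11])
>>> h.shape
(5, 11)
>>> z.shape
(7, 11)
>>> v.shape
(5, 5)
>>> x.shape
(11, 5)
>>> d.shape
(11, 5)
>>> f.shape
(31, 31, 5)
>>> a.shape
(11, 31, 31)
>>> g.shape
(13, 7, 7)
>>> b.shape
(31, 11, 5)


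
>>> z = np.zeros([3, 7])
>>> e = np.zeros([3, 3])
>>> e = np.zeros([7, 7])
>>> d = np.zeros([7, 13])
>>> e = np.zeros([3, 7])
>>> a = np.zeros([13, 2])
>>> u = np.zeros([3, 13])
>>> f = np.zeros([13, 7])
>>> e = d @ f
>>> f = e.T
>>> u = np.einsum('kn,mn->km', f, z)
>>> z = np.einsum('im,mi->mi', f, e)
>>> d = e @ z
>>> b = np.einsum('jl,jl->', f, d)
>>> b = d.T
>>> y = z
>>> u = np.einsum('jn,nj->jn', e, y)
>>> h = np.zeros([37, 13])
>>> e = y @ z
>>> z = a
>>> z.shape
(13, 2)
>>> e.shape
(7, 7)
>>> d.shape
(7, 7)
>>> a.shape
(13, 2)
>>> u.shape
(7, 7)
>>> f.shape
(7, 7)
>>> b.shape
(7, 7)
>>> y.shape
(7, 7)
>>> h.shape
(37, 13)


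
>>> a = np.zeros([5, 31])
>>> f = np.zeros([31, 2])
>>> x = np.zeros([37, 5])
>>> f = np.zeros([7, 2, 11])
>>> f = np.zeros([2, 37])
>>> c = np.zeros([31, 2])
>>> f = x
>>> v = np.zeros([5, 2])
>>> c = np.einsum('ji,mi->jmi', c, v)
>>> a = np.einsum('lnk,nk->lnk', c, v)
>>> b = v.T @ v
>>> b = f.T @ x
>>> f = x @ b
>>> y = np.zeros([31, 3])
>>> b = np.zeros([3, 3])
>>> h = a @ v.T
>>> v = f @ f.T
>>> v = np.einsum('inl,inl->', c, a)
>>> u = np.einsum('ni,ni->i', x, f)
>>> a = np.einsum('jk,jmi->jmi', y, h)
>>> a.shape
(31, 5, 5)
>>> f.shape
(37, 5)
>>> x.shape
(37, 5)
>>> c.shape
(31, 5, 2)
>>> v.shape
()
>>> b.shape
(3, 3)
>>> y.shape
(31, 3)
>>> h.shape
(31, 5, 5)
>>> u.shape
(5,)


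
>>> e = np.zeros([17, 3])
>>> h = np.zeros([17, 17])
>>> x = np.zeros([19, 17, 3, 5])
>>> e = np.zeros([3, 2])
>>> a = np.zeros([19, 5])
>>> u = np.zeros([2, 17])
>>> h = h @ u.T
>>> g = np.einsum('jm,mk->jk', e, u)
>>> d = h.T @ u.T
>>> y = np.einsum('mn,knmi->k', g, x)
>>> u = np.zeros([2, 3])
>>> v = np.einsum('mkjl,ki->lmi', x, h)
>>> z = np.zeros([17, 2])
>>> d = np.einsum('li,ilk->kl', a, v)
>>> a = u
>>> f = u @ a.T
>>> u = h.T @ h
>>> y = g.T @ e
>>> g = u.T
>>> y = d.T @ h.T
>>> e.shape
(3, 2)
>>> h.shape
(17, 2)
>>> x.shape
(19, 17, 3, 5)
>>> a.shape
(2, 3)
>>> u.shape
(2, 2)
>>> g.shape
(2, 2)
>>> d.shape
(2, 19)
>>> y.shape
(19, 17)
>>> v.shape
(5, 19, 2)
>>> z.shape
(17, 2)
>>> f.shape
(2, 2)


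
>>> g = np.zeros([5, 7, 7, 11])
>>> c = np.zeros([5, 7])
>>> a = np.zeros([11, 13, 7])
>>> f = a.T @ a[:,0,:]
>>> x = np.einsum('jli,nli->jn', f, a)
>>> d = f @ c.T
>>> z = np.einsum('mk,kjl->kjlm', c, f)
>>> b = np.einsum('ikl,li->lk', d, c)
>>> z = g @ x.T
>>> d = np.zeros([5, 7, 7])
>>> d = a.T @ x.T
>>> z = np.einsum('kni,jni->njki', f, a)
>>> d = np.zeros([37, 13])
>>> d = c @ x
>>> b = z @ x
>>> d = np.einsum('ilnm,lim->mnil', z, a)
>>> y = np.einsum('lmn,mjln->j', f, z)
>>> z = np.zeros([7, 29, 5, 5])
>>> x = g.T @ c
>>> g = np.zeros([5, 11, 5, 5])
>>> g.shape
(5, 11, 5, 5)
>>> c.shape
(5, 7)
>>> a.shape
(11, 13, 7)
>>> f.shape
(7, 13, 7)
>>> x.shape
(11, 7, 7, 7)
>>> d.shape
(7, 7, 13, 11)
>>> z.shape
(7, 29, 5, 5)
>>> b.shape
(13, 11, 7, 11)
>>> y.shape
(11,)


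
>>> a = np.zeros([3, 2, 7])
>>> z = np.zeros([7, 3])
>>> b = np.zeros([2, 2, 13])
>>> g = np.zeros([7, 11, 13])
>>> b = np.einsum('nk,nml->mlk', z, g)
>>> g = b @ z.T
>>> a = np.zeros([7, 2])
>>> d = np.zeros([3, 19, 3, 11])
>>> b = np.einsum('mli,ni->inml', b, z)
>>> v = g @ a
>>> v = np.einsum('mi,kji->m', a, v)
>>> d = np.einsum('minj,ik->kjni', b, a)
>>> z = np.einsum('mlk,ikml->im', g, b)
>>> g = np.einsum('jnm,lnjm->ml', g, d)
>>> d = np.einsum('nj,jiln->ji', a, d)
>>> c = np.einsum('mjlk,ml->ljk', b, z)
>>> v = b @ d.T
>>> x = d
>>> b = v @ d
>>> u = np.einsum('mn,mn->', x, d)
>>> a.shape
(7, 2)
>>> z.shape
(3, 11)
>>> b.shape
(3, 7, 11, 13)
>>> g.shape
(7, 2)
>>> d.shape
(2, 13)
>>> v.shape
(3, 7, 11, 2)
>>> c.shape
(11, 7, 13)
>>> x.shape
(2, 13)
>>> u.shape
()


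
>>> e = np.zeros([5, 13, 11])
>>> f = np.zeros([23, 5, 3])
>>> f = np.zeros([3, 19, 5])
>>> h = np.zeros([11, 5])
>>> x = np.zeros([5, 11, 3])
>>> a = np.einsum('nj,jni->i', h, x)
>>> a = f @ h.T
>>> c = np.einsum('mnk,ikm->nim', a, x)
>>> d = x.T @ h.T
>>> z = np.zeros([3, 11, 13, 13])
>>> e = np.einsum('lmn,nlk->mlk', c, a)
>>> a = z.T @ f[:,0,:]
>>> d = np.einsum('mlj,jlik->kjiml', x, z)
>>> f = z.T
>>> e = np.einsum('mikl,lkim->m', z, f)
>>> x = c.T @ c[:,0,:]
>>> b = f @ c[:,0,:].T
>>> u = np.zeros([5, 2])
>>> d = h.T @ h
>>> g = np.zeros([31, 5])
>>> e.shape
(3,)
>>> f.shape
(13, 13, 11, 3)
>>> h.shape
(11, 5)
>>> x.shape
(3, 5, 3)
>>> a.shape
(13, 13, 11, 5)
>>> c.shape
(19, 5, 3)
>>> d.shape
(5, 5)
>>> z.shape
(3, 11, 13, 13)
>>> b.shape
(13, 13, 11, 19)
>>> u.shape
(5, 2)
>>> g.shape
(31, 5)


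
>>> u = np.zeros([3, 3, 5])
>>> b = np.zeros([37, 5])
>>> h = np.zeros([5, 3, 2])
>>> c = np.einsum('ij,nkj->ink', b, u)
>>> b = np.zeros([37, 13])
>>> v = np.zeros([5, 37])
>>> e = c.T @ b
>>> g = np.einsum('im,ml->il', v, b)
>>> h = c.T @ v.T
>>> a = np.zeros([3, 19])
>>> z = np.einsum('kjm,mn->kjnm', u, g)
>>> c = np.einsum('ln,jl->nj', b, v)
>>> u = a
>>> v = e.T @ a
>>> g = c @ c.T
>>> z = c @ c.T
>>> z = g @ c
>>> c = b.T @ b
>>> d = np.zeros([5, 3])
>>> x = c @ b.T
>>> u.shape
(3, 19)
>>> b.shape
(37, 13)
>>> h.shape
(3, 3, 5)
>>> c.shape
(13, 13)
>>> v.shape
(13, 3, 19)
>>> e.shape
(3, 3, 13)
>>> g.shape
(13, 13)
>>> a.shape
(3, 19)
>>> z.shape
(13, 5)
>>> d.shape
(5, 3)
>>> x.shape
(13, 37)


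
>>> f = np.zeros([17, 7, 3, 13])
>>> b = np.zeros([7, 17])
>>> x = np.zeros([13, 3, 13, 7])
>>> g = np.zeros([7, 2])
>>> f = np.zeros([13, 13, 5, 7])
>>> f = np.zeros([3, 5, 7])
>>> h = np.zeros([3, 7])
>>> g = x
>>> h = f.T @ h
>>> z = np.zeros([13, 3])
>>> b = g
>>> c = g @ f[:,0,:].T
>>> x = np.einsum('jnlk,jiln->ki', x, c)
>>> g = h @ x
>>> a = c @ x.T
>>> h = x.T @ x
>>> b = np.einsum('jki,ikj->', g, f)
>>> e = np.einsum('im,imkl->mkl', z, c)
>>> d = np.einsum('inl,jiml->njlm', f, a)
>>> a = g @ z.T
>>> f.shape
(3, 5, 7)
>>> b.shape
()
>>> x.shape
(7, 3)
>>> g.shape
(7, 5, 3)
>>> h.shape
(3, 3)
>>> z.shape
(13, 3)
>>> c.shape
(13, 3, 13, 3)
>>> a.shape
(7, 5, 13)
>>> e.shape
(3, 13, 3)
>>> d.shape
(5, 13, 7, 13)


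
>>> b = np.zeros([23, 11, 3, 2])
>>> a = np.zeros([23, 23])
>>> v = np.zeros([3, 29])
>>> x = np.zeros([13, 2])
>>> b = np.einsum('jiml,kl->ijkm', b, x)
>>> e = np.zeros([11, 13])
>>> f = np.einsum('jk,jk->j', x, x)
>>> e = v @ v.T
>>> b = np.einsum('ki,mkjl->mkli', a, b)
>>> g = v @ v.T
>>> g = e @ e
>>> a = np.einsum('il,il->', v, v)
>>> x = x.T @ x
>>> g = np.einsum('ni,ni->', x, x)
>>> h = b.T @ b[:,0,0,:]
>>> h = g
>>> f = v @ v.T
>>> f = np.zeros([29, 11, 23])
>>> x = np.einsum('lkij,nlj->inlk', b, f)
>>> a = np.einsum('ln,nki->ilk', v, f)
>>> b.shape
(11, 23, 3, 23)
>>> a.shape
(23, 3, 11)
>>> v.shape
(3, 29)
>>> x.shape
(3, 29, 11, 23)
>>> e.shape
(3, 3)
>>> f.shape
(29, 11, 23)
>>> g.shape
()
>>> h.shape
()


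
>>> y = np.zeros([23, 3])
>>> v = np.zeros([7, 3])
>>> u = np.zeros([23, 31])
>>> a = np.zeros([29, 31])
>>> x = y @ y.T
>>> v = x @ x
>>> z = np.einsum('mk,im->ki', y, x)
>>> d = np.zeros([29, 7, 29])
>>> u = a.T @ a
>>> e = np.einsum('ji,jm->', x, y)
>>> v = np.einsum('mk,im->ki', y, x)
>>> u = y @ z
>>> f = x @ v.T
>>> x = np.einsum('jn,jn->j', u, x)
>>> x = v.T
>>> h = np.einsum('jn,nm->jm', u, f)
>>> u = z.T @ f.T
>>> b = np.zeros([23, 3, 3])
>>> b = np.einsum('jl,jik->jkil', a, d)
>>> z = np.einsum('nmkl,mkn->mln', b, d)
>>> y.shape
(23, 3)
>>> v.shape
(3, 23)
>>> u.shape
(23, 23)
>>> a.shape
(29, 31)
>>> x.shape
(23, 3)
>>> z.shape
(29, 31, 29)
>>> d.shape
(29, 7, 29)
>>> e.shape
()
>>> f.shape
(23, 3)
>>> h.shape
(23, 3)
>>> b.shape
(29, 29, 7, 31)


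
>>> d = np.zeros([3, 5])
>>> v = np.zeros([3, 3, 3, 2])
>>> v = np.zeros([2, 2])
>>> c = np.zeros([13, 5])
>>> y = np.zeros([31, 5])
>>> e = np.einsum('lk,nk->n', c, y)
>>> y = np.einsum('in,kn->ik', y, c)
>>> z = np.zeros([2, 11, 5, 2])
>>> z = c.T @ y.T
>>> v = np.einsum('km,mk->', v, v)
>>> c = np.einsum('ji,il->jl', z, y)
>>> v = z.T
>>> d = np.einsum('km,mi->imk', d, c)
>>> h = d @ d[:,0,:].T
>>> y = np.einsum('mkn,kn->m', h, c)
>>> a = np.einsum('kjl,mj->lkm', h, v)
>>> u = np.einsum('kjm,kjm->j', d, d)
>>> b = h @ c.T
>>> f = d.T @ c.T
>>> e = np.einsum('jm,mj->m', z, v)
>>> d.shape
(13, 5, 3)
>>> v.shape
(31, 5)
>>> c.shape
(5, 13)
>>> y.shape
(13,)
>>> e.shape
(31,)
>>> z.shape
(5, 31)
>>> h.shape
(13, 5, 13)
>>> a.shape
(13, 13, 31)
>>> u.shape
(5,)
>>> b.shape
(13, 5, 5)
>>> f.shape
(3, 5, 5)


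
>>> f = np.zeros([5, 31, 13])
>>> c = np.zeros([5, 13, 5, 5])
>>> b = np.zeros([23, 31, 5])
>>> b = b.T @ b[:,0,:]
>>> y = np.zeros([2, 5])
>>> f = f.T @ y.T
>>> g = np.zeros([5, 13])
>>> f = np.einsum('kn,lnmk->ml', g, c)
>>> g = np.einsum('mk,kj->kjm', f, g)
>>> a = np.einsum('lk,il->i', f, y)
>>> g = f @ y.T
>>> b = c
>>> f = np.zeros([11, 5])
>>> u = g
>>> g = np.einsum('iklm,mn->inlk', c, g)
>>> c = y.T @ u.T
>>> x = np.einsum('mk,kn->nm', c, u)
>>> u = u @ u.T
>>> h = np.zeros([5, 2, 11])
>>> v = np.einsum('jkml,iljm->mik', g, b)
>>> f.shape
(11, 5)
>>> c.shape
(5, 5)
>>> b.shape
(5, 13, 5, 5)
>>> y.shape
(2, 5)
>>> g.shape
(5, 2, 5, 13)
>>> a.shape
(2,)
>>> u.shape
(5, 5)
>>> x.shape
(2, 5)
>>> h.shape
(5, 2, 11)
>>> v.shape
(5, 5, 2)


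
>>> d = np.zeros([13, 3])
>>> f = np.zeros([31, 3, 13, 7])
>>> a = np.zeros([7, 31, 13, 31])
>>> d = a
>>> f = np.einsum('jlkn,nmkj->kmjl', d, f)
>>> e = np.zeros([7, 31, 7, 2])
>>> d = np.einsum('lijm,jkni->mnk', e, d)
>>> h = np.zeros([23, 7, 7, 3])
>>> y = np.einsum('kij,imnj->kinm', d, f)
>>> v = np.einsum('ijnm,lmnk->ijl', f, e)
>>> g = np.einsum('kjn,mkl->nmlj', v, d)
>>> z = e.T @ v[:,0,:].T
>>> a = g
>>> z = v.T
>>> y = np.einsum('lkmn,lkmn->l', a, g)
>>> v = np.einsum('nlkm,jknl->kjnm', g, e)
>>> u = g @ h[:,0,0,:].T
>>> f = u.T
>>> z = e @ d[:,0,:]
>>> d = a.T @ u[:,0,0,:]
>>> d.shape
(3, 31, 2, 23)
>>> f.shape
(23, 31, 2, 7)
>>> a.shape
(7, 2, 31, 3)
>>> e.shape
(7, 31, 7, 2)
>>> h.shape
(23, 7, 7, 3)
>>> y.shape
(7,)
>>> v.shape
(31, 7, 7, 3)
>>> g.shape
(7, 2, 31, 3)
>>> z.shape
(7, 31, 7, 31)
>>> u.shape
(7, 2, 31, 23)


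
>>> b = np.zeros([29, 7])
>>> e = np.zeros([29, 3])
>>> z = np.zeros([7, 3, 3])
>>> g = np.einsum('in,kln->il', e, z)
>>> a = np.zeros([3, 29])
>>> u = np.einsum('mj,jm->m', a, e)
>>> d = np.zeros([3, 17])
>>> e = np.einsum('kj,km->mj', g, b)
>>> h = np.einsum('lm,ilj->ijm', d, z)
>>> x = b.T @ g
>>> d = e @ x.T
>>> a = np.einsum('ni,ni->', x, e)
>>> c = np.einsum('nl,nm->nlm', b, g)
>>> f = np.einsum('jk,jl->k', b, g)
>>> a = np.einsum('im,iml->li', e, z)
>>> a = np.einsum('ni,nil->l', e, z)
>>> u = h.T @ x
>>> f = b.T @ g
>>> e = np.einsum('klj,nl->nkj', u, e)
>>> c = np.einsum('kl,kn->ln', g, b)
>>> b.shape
(29, 7)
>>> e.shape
(7, 17, 3)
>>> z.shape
(7, 3, 3)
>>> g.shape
(29, 3)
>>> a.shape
(3,)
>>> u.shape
(17, 3, 3)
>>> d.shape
(7, 7)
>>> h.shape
(7, 3, 17)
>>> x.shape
(7, 3)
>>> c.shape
(3, 7)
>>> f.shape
(7, 3)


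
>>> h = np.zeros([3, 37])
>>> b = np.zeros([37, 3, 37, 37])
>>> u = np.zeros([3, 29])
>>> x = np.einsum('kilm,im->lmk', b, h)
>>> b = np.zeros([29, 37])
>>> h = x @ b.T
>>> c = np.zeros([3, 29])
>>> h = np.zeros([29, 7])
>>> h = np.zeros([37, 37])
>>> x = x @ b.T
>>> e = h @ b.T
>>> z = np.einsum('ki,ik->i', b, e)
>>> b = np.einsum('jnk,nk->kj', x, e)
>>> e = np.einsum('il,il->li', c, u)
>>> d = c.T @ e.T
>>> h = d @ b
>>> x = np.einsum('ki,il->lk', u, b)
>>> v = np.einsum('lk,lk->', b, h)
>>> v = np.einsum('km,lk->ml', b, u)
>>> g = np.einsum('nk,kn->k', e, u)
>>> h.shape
(29, 37)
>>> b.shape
(29, 37)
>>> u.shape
(3, 29)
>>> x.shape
(37, 3)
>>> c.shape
(3, 29)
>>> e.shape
(29, 3)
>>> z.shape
(37,)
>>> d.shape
(29, 29)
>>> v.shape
(37, 3)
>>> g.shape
(3,)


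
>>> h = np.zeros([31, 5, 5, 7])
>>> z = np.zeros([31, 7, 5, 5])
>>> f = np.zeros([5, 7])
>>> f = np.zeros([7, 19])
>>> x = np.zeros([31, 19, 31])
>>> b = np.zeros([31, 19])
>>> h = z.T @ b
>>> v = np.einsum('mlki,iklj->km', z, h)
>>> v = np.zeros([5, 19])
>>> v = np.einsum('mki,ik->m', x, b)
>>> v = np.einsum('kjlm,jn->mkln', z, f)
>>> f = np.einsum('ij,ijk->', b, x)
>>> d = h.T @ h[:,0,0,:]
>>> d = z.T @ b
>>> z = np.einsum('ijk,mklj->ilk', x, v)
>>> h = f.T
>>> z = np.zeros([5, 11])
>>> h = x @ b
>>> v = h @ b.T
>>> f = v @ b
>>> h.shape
(31, 19, 19)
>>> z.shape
(5, 11)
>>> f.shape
(31, 19, 19)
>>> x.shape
(31, 19, 31)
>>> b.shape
(31, 19)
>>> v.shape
(31, 19, 31)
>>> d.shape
(5, 5, 7, 19)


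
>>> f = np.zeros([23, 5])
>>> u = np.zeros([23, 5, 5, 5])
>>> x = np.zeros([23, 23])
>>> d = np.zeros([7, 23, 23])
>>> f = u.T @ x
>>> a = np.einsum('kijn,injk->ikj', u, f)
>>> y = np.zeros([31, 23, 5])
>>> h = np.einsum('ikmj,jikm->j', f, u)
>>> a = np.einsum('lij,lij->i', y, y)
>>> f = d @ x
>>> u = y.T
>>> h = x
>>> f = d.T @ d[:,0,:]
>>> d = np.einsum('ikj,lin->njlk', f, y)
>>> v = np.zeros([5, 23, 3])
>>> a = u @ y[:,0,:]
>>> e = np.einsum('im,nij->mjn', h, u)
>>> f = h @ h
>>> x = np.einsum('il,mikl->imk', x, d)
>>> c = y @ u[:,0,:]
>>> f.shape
(23, 23)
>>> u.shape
(5, 23, 31)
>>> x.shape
(23, 5, 31)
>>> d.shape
(5, 23, 31, 23)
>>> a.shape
(5, 23, 5)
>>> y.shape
(31, 23, 5)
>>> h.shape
(23, 23)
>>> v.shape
(5, 23, 3)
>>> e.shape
(23, 31, 5)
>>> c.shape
(31, 23, 31)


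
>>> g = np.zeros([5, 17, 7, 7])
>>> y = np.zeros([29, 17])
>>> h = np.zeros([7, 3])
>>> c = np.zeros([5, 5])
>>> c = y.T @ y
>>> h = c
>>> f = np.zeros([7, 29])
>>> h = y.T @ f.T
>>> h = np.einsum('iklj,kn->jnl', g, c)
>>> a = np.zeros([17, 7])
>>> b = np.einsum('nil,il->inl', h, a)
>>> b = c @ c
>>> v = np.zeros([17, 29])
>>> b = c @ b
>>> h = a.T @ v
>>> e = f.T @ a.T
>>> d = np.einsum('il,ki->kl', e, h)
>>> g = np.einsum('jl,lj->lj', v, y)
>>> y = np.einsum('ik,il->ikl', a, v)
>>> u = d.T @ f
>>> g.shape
(29, 17)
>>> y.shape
(17, 7, 29)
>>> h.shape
(7, 29)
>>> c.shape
(17, 17)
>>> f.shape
(7, 29)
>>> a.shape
(17, 7)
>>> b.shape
(17, 17)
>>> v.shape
(17, 29)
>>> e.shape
(29, 17)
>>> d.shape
(7, 17)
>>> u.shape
(17, 29)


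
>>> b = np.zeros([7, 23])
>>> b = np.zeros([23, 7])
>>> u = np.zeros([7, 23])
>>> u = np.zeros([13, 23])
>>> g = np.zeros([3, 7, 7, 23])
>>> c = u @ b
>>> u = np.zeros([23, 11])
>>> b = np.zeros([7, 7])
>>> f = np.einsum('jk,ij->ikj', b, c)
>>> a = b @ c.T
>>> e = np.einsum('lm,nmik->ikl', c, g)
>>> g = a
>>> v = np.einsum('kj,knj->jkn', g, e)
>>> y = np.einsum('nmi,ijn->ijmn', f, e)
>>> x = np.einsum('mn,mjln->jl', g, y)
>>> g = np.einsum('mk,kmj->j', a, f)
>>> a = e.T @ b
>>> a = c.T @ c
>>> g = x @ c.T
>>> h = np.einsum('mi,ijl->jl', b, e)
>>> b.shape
(7, 7)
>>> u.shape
(23, 11)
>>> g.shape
(23, 13)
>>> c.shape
(13, 7)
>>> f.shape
(13, 7, 7)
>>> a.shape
(7, 7)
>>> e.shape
(7, 23, 13)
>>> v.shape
(13, 7, 23)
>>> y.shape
(7, 23, 7, 13)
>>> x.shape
(23, 7)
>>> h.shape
(23, 13)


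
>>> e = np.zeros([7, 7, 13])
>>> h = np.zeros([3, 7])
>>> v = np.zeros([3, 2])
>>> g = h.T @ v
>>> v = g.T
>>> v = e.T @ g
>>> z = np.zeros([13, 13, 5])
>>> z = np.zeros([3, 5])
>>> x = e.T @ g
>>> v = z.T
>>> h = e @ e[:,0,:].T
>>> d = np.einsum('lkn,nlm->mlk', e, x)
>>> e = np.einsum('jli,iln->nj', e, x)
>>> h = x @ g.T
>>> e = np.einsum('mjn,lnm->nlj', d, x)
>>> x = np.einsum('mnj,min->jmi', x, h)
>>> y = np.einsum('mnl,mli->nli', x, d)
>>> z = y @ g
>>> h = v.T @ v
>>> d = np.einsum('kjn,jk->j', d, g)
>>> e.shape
(7, 13, 7)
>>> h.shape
(3, 3)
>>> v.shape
(5, 3)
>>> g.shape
(7, 2)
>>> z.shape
(13, 7, 2)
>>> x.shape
(2, 13, 7)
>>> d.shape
(7,)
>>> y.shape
(13, 7, 7)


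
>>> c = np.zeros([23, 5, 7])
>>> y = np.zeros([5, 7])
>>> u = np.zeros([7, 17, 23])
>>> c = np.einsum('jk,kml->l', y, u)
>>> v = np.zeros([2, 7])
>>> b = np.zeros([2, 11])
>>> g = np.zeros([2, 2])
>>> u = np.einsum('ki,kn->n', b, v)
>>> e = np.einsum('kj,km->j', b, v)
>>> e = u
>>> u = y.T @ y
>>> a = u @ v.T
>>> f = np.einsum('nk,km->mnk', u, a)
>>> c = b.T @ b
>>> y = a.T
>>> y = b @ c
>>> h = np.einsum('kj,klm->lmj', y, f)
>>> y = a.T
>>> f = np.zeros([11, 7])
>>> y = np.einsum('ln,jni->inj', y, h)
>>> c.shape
(11, 11)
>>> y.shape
(11, 7, 7)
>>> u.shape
(7, 7)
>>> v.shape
(2, 7)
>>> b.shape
(2, 11)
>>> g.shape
(2, 2)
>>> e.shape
(7,)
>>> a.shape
(7, 2)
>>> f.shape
(11, 7)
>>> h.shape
(7, 7, 11)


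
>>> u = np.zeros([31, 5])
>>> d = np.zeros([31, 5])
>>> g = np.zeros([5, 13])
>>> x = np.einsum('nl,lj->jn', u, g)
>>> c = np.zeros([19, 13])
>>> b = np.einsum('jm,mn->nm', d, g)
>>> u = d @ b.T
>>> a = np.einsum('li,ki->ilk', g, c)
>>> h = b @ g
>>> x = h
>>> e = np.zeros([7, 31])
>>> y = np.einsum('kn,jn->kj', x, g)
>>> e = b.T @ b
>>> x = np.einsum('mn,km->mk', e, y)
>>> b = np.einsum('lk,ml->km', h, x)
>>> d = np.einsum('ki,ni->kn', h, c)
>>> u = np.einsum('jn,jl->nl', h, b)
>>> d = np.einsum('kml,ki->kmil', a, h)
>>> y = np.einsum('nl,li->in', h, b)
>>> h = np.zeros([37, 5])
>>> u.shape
(13, 5)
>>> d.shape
(13, 5, 13, 19)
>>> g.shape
(5, 13)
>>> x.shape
(5, 13)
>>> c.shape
(19, 13)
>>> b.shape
(13, 5)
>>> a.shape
(13, 5, 19)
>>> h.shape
(37, 5)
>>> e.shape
(5, 5)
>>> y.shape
(5, 13)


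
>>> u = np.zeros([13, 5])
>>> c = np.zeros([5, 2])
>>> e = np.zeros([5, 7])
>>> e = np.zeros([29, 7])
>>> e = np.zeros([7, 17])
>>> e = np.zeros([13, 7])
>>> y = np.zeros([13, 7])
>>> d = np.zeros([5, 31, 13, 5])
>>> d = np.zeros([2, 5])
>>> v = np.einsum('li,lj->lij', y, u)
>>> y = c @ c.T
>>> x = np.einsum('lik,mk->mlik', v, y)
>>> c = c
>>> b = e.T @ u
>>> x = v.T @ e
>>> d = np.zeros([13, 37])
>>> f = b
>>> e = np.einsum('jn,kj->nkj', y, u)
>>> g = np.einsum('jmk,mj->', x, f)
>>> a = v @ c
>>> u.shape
(13, 5)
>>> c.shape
(5, 2)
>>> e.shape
(5, 13, 5)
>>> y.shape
(5, 5)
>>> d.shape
(13, 37)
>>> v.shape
(13, 7, 5)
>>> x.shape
(5, 7, 7)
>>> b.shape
(7, 5)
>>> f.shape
(7, 5)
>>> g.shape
()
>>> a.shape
(13, 7, 2)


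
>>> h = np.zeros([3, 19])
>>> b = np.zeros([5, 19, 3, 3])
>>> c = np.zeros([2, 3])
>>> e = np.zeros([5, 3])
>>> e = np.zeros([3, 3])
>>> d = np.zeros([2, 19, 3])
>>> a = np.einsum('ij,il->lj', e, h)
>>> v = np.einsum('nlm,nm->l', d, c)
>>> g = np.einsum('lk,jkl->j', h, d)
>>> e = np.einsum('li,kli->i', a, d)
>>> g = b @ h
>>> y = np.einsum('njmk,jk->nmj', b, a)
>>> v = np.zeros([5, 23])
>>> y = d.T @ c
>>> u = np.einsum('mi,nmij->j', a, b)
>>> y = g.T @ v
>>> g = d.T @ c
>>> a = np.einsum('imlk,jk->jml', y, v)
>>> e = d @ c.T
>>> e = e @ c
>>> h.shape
(3, 19)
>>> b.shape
(5, 19, 3, 3)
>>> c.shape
(2, 3)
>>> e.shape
(2, 19, 3)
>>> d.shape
(2, 19, 3)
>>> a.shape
(5, 3, 19)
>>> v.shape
(5, 23)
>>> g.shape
(3, 19, 3)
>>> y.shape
(19, 3, 19, 23)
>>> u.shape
(3,)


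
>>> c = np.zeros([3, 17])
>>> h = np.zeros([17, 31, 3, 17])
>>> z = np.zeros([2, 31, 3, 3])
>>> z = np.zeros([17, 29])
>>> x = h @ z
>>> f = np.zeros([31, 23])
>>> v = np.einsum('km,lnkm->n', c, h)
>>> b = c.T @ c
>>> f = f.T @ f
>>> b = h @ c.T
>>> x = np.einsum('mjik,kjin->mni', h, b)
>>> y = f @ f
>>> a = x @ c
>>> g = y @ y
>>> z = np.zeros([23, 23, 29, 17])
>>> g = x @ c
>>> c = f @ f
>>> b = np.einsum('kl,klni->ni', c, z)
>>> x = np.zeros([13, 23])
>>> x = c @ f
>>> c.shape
(23, 23)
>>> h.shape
(17, 31, 3, 17)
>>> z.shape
(23, 23, 29, 17)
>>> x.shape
(23, 23)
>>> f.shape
(23, 23)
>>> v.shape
(31,)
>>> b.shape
(29, 17)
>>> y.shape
(23, 23)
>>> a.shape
(17, 3, 17)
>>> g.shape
(17, 3, 17)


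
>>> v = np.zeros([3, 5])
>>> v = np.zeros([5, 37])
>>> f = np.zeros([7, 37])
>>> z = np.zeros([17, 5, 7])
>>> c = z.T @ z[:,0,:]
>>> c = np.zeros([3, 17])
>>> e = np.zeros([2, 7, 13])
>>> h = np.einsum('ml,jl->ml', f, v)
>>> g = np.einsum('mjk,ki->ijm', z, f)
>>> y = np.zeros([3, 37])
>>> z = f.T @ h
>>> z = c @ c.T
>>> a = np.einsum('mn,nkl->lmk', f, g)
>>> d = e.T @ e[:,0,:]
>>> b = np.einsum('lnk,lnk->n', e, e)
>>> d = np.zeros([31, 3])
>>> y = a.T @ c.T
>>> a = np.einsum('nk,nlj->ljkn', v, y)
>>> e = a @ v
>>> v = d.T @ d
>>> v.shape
(3, 3)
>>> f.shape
(7, 37)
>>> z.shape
(3, 3)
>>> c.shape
(3, 17)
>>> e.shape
(7, 3, 37, 37)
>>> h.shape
(7, 37)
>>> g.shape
(37, 5, 17)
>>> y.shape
(5, 7, 3)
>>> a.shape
(7, 3, 37, 5)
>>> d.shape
(31, 3)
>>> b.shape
(7,)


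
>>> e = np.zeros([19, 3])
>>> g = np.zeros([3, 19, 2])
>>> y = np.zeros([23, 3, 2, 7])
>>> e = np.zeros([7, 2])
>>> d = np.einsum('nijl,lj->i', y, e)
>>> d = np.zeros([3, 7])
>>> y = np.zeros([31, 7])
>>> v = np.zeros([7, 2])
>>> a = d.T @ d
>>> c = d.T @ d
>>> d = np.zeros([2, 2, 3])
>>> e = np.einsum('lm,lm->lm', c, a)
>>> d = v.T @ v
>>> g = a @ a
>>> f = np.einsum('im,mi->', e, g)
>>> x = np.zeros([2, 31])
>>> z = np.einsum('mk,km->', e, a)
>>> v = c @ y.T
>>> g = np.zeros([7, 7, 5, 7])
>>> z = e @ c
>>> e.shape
(7, 7)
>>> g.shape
(7, 7, 5, 7)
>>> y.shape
(31, 7)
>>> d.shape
(2, 2)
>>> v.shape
(7, 31)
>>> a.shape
(7, 7)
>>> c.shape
(7, 7)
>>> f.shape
()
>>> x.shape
(2, 31)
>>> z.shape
(7, 7)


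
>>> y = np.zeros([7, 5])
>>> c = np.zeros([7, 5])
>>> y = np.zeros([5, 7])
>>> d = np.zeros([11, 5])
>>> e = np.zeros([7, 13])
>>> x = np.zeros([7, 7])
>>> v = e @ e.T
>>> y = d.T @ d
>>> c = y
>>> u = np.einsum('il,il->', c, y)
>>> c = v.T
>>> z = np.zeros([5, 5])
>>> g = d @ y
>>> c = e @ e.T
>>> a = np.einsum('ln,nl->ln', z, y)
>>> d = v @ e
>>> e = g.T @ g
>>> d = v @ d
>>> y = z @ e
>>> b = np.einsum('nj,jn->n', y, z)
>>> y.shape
(5, 5)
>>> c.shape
(7, 7)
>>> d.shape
(7, 13)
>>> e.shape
(5, 5)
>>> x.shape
(7, 7)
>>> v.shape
(7, 7)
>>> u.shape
()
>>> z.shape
(5, 5)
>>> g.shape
(11, 5)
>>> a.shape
(5, 5)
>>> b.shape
(5,)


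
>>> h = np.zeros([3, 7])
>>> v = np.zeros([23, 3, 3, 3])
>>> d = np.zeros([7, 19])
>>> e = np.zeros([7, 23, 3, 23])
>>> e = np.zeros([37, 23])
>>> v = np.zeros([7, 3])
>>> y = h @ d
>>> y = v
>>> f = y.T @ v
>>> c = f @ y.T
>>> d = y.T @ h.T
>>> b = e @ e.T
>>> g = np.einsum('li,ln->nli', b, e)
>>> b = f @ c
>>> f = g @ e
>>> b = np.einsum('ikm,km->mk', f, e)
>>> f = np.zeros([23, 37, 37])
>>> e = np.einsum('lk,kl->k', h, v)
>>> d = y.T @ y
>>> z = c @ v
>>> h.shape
(3, 7)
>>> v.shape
(7, 3)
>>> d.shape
(3, 3)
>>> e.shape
(7,)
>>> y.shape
(7, 3)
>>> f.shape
(23, 37, 37)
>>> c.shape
(3, 7)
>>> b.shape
(23, 37)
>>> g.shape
(23, 37, 37)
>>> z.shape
(3, 3)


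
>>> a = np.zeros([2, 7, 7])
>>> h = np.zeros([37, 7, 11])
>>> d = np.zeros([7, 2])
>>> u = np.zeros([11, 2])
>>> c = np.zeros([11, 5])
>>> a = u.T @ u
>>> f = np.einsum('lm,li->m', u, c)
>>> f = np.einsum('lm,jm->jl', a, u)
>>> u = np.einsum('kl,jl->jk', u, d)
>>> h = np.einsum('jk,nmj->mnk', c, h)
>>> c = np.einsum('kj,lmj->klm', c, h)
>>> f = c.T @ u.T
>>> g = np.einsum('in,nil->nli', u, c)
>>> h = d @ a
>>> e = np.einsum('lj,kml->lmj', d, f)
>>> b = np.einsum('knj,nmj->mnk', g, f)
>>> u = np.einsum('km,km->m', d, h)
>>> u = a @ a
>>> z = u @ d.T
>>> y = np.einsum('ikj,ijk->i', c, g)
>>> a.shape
(2, 2)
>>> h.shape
(7, 2)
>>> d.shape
(7, 2)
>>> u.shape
(2, 2)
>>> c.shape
(11, 7, 37)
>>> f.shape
(37, 7, 7)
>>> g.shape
(11, 37, 7)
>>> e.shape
(7, 7, 2)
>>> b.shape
(7, 37, 11)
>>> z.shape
(2, 7)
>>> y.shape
(11,)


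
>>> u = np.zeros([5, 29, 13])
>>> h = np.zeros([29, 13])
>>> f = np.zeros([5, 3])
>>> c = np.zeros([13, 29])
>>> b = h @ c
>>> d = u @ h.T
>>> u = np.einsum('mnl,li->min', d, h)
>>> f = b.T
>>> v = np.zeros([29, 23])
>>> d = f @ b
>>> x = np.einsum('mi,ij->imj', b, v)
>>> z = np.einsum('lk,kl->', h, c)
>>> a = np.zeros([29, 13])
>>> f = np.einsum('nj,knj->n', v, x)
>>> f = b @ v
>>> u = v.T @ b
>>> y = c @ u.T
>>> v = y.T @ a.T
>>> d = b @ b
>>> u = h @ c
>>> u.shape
(29, 29)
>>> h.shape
(29, 13)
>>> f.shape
(29, 23)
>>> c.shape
(13, 29)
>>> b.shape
(29, 29)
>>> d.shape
(29, 29)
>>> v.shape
(23, 29)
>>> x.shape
(29, 29, 23)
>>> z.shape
()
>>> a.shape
(29, 13)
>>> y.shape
(13, 23)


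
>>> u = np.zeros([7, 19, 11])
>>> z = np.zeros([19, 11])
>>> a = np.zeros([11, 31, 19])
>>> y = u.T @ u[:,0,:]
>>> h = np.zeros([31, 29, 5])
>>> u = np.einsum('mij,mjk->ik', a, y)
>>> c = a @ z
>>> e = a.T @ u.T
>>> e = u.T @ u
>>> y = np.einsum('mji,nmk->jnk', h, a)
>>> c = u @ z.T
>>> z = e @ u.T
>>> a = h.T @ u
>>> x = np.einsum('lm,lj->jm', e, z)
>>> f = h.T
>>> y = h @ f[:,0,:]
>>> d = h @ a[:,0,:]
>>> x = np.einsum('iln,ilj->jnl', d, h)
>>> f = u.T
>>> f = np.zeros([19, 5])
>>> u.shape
(31, 11)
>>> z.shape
(11, 31)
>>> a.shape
(5, 29, 11)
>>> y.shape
(31, 29, 31)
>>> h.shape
(31, 29, 5)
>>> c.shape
(31, 19)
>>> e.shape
(11, 11)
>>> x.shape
(5, 11, 29)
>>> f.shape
(19, 5)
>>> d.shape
(31, 29, 11)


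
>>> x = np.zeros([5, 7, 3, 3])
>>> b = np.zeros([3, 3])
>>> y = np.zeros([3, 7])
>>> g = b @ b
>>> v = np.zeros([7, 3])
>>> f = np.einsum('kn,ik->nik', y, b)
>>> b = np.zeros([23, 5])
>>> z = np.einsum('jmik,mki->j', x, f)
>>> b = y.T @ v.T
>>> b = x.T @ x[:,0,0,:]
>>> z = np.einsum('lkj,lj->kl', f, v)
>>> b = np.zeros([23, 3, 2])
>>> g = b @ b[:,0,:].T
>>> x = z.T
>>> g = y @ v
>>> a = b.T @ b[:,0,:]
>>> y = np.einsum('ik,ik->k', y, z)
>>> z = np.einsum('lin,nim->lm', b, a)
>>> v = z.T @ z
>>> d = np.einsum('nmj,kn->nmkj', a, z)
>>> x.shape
(7, 3)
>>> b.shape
(23, 3, 2)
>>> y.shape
(7,)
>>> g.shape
(3, 3)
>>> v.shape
(2, 2)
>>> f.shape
(7, 3, 3)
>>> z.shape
(23, 2)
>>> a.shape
(2, 3, 2)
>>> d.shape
(2, 3, 23, 2)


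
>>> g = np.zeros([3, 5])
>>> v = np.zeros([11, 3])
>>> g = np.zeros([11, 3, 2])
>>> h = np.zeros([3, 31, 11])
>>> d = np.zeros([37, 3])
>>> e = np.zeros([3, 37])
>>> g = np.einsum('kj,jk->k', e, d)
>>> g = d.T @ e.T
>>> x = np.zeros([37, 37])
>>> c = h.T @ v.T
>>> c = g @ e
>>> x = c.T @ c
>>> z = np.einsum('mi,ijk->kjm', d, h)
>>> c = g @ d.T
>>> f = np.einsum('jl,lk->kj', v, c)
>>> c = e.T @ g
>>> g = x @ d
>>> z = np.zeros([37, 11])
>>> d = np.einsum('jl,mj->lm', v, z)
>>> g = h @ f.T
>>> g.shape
(3, 31, 37)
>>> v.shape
(11, 3)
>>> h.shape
(3, 31, 11)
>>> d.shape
(3, 37)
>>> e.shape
(3, 37)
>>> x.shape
(37, 37)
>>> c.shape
(37, 3)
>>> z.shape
(37, 11)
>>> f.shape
(37, 11)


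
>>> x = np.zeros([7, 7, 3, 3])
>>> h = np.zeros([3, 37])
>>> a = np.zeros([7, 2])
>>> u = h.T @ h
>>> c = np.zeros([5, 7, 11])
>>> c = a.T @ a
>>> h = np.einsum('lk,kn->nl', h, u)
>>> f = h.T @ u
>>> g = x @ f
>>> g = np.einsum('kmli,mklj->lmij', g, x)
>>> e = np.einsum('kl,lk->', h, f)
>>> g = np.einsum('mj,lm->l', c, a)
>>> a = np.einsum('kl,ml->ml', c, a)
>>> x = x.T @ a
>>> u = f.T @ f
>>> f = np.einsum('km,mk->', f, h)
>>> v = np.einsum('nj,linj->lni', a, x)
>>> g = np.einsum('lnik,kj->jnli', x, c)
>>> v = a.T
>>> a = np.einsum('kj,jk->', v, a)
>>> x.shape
(3, 3, 7, 2)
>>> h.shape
(37, 3)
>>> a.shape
()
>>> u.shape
(37, 37)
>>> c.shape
(2, 2)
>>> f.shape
()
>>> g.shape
(2, 3, 3, 7)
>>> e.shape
()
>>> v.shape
(2, 7)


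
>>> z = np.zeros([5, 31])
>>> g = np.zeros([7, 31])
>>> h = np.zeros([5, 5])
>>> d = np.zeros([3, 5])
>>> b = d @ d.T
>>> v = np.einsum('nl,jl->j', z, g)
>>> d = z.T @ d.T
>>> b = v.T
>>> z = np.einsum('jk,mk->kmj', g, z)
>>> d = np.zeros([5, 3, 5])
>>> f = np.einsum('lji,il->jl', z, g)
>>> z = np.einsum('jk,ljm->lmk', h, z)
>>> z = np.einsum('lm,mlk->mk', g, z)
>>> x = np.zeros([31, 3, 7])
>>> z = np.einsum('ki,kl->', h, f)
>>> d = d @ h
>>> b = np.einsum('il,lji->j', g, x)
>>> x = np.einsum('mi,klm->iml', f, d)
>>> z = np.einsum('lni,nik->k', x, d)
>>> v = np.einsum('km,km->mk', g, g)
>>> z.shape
(5,)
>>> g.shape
(7, 31)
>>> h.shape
(5, 5)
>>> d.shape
(5, 3, 5)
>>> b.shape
(3,)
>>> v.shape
(31, 7)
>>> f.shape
(5, 31)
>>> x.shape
(31, 5, 3)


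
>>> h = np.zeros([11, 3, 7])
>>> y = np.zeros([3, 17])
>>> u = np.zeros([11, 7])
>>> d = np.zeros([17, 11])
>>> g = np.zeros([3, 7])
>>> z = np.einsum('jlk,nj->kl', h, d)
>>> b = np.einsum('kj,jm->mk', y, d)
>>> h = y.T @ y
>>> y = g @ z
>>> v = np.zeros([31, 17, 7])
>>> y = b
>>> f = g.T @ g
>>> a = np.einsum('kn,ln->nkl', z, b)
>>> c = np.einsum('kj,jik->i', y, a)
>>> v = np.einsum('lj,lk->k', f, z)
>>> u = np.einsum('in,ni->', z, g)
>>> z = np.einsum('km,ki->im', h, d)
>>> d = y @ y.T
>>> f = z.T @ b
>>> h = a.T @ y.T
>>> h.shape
(11, 7, 11)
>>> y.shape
(11, 3)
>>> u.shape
()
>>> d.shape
(11, 11)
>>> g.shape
(3, 7)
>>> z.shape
(11, 17)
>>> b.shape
(11, 3)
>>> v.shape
(3,)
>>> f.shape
(17, 3)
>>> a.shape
(3, 7, 11)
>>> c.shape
(7,)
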